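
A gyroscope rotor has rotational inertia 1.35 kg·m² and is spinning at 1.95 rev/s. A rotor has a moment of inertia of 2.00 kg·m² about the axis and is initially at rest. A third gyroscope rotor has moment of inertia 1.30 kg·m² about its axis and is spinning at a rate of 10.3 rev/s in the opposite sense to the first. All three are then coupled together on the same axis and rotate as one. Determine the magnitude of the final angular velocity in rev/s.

|ω_f| ≈ 2.31 rev/s

No external torque acts about the common axis, so total angular momentum is conserved.
Taking A's sense as positive: L = (1.350)(1.95) − (1.300)(10.3) = -10.76 kg·m²·rev/s.
Combined I = 1.350 + 2.000 + 1.300 = 4.650 kg·m².
ω_f = L / I = -10.76 / 4.650 = -2.313 rev/s.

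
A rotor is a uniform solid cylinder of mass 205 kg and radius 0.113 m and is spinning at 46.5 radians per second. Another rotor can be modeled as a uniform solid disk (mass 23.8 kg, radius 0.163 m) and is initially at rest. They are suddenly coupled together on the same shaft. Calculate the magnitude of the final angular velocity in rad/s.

|ω_f| ≈ 37.5 rad/s

No external torque acts about the common axis, so total angular momentum is conserved.
Moments of inertia: I_A = ½(205)(0.113)² = 1.309 kg·m²; I_B = ½(23.8)(0.163)² = 0.3162 kg·m².
Taking A's sense as positive: L = (1.309)(46.5) = 60.86 kg·m²·rad/s.
Combined I = 1.309 + 0.3162 = 1.625 kg·m².
ω_f = L / I = 60.86 / 1.625 = 37.45 rad/s.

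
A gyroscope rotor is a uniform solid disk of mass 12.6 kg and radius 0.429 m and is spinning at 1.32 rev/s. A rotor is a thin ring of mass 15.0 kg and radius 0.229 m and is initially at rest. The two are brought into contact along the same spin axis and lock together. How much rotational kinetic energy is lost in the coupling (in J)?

ΔKE lost ≈ 16.1 J

The coupling torques are internal; angular momentum about the shared axis is conserved.
Moments of inertia: I_A = ½(12.6)(0.429)² = 1.159 kg·m²; I_B = (15.0)(0.229)² = 0.7866 kg·m².
Taking A's sense as positive: L = (1.159)(1.32) = 1.530 kg·m²·rev/s.
Combined I = 1.159 + 0.7866 = 1.946 kg·m².
ω_f = L / I = 1.530 / 1.946 = 0.7864 rev/s.
KE_i = ½ΣIω² = 39.88 J; KE_f = ½(1.946)(4.941)² = 23.76 J.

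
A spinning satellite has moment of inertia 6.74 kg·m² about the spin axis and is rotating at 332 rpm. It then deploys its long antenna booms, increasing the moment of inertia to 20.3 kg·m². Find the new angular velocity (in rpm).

ω₂ ≈ 110 rpm

With no external torque about the axis, L is conserved: I₁ω₁ = I₂ω₂.
ω₂ = I₁ω₁ / I₂ = (6.740)(332 rpm) / (20.30) = 110.2 rpm.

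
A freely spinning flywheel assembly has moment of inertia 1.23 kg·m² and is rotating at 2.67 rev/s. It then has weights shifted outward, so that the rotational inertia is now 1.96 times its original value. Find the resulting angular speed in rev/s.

ω₂ ≈ 1.36 rev/s

With no external torque about the axis, L is conserved: I₁ω₁ = I₂ω₂.
I₂ = 1.96 × 1.23 = 2.411 kg·m².
ω₂ = I₁ω₁ / I₂ = (1.230)(2.67 rev/s) / (2.411) = 1.362 rev/s.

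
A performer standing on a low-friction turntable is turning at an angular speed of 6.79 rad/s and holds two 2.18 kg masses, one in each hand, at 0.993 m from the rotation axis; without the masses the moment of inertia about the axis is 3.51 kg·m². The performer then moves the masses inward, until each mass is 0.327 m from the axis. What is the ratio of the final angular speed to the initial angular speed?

ω₂/ω₁ ≈ 1.96

Angular momentum about the spin axis is conserved since the torque about it is zero.
I₁ = 3.51 + 2(2.18)(0.993)² = 7.809 kg·m²; I₂ = 3.51 + 2(2.18)(0.327)² = 3.976 kg·m².
ω₂/ω₁ = I₁/I₂ = 7.809 / 3.976 = 1.964.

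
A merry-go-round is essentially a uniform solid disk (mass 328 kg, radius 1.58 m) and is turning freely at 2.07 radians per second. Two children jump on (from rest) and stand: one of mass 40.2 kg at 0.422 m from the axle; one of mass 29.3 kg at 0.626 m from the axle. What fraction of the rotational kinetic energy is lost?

fraction ≈ 0.0435

No external torque acts about the axle; L_before = L_after.
I_p = ½(328)(1.58)² = 409.4 kg·m².
Added inertia Σmr² = (40.2)(0.422)² + (29.3)(0.626)² = 18.64 kg·m²; I_f = 409.4 + 18.64 = 428.1 kg·m².
ω_f = I_p ω_i / I_f = (409.4)(2.07) / 428.1 = 1.980 rad/s.
KE_i = ½(409.4)(2.070 rad/s)² = 877.1 J; KE_f = ½(428.1)(1.980)² = 838.9 J.
Fraction lost = 0.04355.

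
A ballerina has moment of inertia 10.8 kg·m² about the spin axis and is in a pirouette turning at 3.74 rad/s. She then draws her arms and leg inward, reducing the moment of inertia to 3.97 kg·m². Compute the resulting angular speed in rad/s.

Angular momentum about the spin axis is conserved since the torque about it is zero.
ω₂ = I₁ω₁ / I₂ = (10.80)(3.74 rad/s) / (3.970) = 10.17 rad/s.

ω₂ ≈ 10.2 rad/s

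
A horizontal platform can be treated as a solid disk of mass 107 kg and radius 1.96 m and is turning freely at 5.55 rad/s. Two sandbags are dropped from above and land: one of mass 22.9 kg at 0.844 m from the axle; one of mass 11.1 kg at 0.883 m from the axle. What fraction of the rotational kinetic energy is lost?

No external torque acts about the axle; L_before = L_after.
I_p = ½(107)(1.96)² = 205.5 kg·m².
Added inertia Σmr² = (22.9)(0.844)² + (11.1)(0.883)² = 24.97 kg·m²; I_f = 205.5 + 24.97 = 230.5 kg·m².
ω_f = I_p ω_i / I_f = (205.5)(5.55) / 230.5 = 4.949 rad/s.
KE_i = ½(205.5)(5.550 rad/s)² = 3165 J; KE_f = ½(230.5)(4.949)² = 2822 J.
Fraction lost = 0.1083.

fraction ≈ 0.108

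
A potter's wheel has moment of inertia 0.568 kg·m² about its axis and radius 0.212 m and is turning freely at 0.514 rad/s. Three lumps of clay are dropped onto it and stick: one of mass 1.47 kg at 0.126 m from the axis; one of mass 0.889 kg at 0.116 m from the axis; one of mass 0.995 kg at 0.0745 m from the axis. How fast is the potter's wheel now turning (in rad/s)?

The added mass arrives with no angular momentum about the axis, and any external torque about the axis is negligible, so the system's angular momentum is conserved.
Added inertia Σmr² = (1.47)(0.126)² + (0.889)(0.116)² + (0.995)(0.0745)² = 0.04082 kg·m²; I_f = 0.5680 + 0.04082 = 0.6088 kg·m².
ω_f = I_p ω_i / I_f = (0.5680)(0.514) / 0.6088 = 0.4795 rad/s.

ω_f ≈ 0.480 rad/s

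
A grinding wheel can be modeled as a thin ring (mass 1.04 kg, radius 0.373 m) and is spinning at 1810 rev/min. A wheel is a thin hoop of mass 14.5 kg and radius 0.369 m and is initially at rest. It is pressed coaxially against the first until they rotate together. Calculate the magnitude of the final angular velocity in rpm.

No external torque acts about the common axis, so total angular momentum is conserved.
Moments of inertia: I_A = (1.04)(0.373)² = 0.1447 kg·m²; I_B = (14.5)(0.369)² = 1.974 kg·m².
Taking A's sense as positive: L = (0.1447)(1810) = 261.9 kg·m²·rpm.
Combined I = 0.1447 + 1.974 = 2.119 kg·m².
ω_f = L / I = 261.9 / 2.119 = 123.6 rpm.

|ω_f| ≈ 124 rpm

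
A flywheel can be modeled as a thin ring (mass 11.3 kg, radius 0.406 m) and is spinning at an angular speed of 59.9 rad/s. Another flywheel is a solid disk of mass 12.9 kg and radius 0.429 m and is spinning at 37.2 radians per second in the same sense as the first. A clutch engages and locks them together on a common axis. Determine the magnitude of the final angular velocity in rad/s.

|ω_f| ≈ 51.1 rad/s

The coupling torques are internal; angular momentum about the shared axis is conserved.
Moments of inertia: I_A = (11.3)(0.406)² = 1.863 kg·m²; I_B = ½(12.9)(0.429)² = 1.187 kg·m².
Taking A's sense as positive: L = (1.863)(59.9) + (1.187)(37.2) = 155.7 kg·m²·rad/s.
Combined I = 1.863 + 1.187 = 3.050 kg·m².
ω_f = L / I = 155.7 / 3.050 = 51.06 rad/s.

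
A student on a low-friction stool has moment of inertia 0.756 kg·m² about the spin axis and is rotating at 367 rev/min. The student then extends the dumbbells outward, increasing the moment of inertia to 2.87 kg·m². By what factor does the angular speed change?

No external torque acts about the spin axis, so angular momentum is conserved.
ω₂/ω₁ = I₁/I₂ = 0.7560 / 2.870 = 0.2634.

ω₂/ω₁ ≈ 0.263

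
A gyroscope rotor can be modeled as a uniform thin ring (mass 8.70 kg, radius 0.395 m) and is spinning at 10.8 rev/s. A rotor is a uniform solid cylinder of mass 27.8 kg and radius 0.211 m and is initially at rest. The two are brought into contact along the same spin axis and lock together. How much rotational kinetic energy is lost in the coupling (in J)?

ΔKE lost ≈ 979 J

The coupling torques are internal; angular momentum about the shared axis is conserved.
Moments of inertia: I_A = (8.70)(0.395)² = 1.357 kg·m²; I_B = ½(27.8)(0.211)² = 0.6188 kg·m².
Taking A's sense as positive: L = (1.357)(10.8) = 14.66 kg·m²·rev/s.
Combined I = 1.357 + 0.6188 = 1.976 kg·m².
ω_f = L / I = 14.66 / 1.976 = 7.418 rev/s.
KE_i = ½ΣIω² = 3125 J; KE_f = ½(1.976)(46.61)² = 2147 J.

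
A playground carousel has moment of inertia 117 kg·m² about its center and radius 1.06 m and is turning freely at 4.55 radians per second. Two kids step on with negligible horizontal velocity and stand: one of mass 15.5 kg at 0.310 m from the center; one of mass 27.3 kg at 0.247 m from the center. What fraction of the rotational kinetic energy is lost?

No external torque acts about the center; L_before = L_after.
Added inertia Σmr² = (15.5)(0.310)² + (27.3)(0.247)² = 3.155 kg·m²; I_f = 117.0 + 3.155 = 120.2 kg·m².
ω_f = I_p ω_i / I_f = (117.0)(4.55) / 120.2 = 4.431 rad/s.
KE_i = ½(117.0)(4.550 rad/s)² = 1211 J; KE_f = ½(120.2)(4.431)² = 1179 J.
Fraction lost = 0.02626.

fraction ≈ 0.0263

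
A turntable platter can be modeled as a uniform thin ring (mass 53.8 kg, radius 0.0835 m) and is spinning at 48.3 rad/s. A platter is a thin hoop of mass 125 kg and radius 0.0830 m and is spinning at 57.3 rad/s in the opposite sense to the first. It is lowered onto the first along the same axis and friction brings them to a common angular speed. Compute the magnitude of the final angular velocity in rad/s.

The coupling torques are internal; angular momentum about the shared axis is conserved.
Moments of inertia: I_A = (53.8)(0.0835)² = 0.3751 kg·m²; I_B = (125)(0.0830)² = 0.8611 kg·m².
Taking A's sense as positive: L = (0.3751)(48.3) − (0.8611)(57.3) = -31.22 kg·m²·rad/s.
Combined I = 0.3751 + 0.8611 = 1.236 kg·m².
ω_f = L / I = -31.22 / 1.236 = -25.26 rad/s.

|ω_f| ≈ 25.3 rad/s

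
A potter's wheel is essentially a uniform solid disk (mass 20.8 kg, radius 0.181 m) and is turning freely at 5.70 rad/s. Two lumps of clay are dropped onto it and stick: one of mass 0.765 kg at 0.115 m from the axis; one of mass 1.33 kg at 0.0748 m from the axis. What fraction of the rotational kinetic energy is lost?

The added mass arrives with no angular momentum about the axis, and any external torque about the axis is negligible, so the system's angular momentum is conserved.
I_p = ½(20.8)(0.181)² = 0.3407 kg·m².
Added inertia Σmr² = (0.765)(0.115)² + (1.33)(0.0748)² = 0.01756 kg·m²; I_f = 0.3407 + 0.01756 = 0.3583 kg·m².
ω_f = I_p ω_i / I_f = (0.3407)(5.70) / 0.3583 = 5.421 rad/s.
KE_i = ½(0.3407)(5.700 rad/s)² = 5.535 J; KE_f = ½(0.3583)(5.421)² = 5.264 J.
Fraction lost = 0.04901.

fraction ≈ 0.0490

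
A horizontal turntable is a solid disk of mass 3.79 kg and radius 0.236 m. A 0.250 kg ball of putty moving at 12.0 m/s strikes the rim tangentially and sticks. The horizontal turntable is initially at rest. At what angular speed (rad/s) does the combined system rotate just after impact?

The axle reaction passes through the axle and exerts no torque about it; angular momentum about the axle is conserved through the impact.
I_p = ½(3.79)(0.236)² = 0.1055 kg·m². Taking the sense of the ball of putty's angular momentum as positive, L_{ball} = m v R = (0.250)(12.0)(0.236) = 0.7080 kg·m²/s.
L_i = 0 + 0.7080 = 0.7080 kg·m²/s.
After sticking, I_f = I_p + m R² = 0.1055 + (0.250)(0.236)² = 0.1195 kg·m².
ω_f = L_i / I_f = 0.7080 / 0.1195 = 5.926 rad/s.

|ω_f| ≈ 5.93 rad/s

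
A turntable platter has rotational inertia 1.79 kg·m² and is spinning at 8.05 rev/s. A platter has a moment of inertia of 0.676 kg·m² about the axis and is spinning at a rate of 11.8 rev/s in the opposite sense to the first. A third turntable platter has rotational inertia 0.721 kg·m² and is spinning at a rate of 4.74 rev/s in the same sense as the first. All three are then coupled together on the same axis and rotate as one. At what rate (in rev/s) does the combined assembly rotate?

|ω_f| ≈ 3.09 rev/s

No external torque acts about the common axis, so total angular momentum is conserved.
Taking A's sense as positive: L = (1.790)(8.05) − (0.6760)(11.8) + (0.7210)(4.74) = 9.850 kg·m²·rev/s.
Combined I = 1.790 + 0.6760 + 0.7210 = 3.187 kg·m².
ω_f = L / I = 9.850 / 3.187 = 3.091 rev/s.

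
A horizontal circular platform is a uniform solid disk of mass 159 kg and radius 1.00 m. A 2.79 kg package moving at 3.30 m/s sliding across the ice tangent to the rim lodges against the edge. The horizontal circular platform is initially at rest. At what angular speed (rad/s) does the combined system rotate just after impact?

|ω_f| ≈ 0.112 rad/s

About the central axle the impulsive forces during the collision are internal, so angular momentum about that axis is conserved.
I_p = ½(159)(1.00)² = 79.50 kg·m². Taking the sense of the package's angular momentum as positive, L_{package} = m v R = (2.79)(3.30)(1.00) = 9.207 kg·m²/s.
L_i = 0 + 9.207 = 9.207 kg·m²/s.
After sticking, I_f = I_p + m R² = 79.50 + (2.79)(1.00)² = 82.29 kg·m².
ω_f = L_i / I_f = 9.207 / 82.29 = 0.1119 rad/s.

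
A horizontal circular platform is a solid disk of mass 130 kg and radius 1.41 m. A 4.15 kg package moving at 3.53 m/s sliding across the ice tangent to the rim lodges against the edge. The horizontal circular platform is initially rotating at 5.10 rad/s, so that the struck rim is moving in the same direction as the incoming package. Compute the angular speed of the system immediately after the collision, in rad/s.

About the central axle the impulsive forces during the collision are internal, so angular momentum about that axis is conserved.
I_p = ½(130)(1.41)² = 129.2 kg·m². Taking the sense of the package's angular momentum as positive, L_{package} = m v R = (4.15)(3.53)(1.41) = 20.66 kg·m²/s.
L_i = +I_p ω_p + m v R = +(129.2)(5.10) + 20.66 = 679.7 kg·m²/s.
After sticking, I_f = I_p + m R² = 129.2 + (4.15)(1.41)² = 137.5 kg·m².
ω_f = L_i / I_f = 679.7 / 137.5 = 4.944 rad/s.

|ω_f| ≈ 4.94 rad/s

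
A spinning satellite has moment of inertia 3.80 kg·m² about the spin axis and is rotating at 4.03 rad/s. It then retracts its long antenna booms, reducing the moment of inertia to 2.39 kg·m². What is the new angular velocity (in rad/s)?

ω₂ ≈ 6.41 rad/s

With no external torque about the axis, L is conserved: I₁ω₁ = I₂ω₂.
ω₂ = I₁ω₁ / I₂ = (3.800)(4.03 rad/s) / (2.390) = 6.408 rad/s.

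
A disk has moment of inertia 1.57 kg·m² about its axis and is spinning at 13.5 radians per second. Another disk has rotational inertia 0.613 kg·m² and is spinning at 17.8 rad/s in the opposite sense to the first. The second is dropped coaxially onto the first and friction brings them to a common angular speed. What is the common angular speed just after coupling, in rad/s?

No external torque acts about the common axis, so total angular momentum is conserved.
Taking A's sense as positive: L = (1.570)(13.5) − (0.6130)(17.8) = 10.28 kg·m²·rad/s.
Combined I = 1.570 + 0.6130 = 2.183 kg·m².
ω_f = L / I = 10.28 / 2.183 = 4.711 rad/s.

|ω_f| ≈ 4.71 rad/s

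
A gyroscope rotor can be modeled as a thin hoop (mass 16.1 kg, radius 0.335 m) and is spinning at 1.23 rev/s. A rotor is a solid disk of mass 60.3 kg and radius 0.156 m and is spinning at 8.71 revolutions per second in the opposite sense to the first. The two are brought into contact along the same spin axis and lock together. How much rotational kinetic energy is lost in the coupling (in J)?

No external torque acts about the common axis, so total angular momentum is conserved.
Moments of inertia: I_A = (16.1)(0.335)² = 1.807 kg·m²; I_B = ½(60.3)(0.156)² = 0.7337 kg·m².
Taking A's sense as positive: L = (1.807)(1.23) − (0.7337)(8.71) = -4.168 kg·m²·rev/s.
Combined I = 1.807 + 0.7337 = 2.541 kg·m².
ω_f = L / I = -4.168 / 2.541 = -1.641 rev/s.
KE_i = ½ΣIω² = 1153 J; KE_f = ½(2.541)(10.31)² = 135.0 J.

ΔKE lost ≈ 1020 J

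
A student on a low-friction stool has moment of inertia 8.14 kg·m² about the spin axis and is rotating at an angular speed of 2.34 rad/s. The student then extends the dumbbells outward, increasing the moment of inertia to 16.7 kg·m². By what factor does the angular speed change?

No external torque acts about the spin axis, so angular momentum is conserved.
ω₂/ω₁ = I₁/I₂ = 8.140 / 16.70 = 0.4874.

ω₂/ω₁ ≈ 0.487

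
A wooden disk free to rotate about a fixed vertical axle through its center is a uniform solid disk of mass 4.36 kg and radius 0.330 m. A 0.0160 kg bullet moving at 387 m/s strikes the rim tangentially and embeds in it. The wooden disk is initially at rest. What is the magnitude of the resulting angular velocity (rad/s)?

About the axle the impulsive forces during the collision are internal, so angular momentum about that axis is conserved.
I_p = ½(4.36)(0.330)² = 0.2374 kg·m². Taking the sense of the bullet's angular momentum as positive, L_{bullet} = m v R = (0.0160)(387)(0.330) = 2.043 kg·m²/s.
L_i = 0 + 2.043 = 2.043 kg·m²/s.
After sticking, I_f = I_p + m R² = 0.2374 + (0.0160)(0.330)² = 0.2391 kg·m².
ω_f = L_i / I_f = 2.043 / 0.2391 = 8.544 rad/s.

|ω_f| ≈ 8.54 rad/s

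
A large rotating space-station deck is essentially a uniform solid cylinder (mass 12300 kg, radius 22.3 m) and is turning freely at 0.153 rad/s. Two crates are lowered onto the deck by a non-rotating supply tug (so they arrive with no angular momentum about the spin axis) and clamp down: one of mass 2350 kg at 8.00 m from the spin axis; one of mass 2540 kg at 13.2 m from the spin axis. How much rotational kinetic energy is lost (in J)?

The added mass arrives with no angular momentum about the spin axis, and any external torque about the spin axis is negligible, so the system's angular momentum is conserved.
I_p = ½(12300)(22.3)² = 3.058e+06 kg·m².
Added inertia Σmr² = (2350)(8.00)² + (2540)(13.2)² = 5.930e+05 kg·m²; I_f = 3.058e+06 + 5.930e+05 = 3.651e+06 kg·m².
ω_f = I_p ω_i / I_f = (3.058e+06)(0.153) / 3.651e+06 = 0.1282 rad/s.
KE_i = ½(3.058e+06)(0.1530 rad/s)² = 35800 J; KE_f = ½(3.651e+06)(0.1282)² = 29980 J.

energy lost ≈ 5810 J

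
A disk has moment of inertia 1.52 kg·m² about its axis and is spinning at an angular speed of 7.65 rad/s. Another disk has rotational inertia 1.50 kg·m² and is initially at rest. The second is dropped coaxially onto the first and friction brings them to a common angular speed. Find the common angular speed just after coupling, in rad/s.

|ω_f| ≈ 3.85 rad/s

No external torque acts about the common axis, so total angular momentum is conserved.
Taking A's sense as positive: L = (1.520)(7.65) = 11.63 kg·m²·rad/s.
Combined I = 1.520 + 1.500 = 3.020 kg·m².
ω_f = L / I = 11.63 / 3.020 = 3.850 rad/s.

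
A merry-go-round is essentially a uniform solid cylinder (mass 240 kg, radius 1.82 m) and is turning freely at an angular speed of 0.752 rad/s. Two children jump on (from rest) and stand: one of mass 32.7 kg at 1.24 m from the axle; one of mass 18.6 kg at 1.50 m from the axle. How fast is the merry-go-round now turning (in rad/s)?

ω_f ≈ 0.610 rad/s

No external torque acts about the axle; L_before = L_after.
I_p = ½(240)(1.82)² = 397.5 kg·m².
Added inertia Σmr² = (32.7)(1.24)² + (18.6)(1.50)² = 92.13 kg·m²; I_f = 397.5 + 92.13 = 489.6 kg·m².
ω_f = I_p ω_i / I_f = (397.5)(0.752) / 489.6 = 0.6105 rad/s.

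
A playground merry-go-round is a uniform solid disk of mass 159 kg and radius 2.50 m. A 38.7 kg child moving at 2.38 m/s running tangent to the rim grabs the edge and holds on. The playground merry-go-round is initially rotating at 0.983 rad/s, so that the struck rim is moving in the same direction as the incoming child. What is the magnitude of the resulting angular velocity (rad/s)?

The axle reaction passes through the axle and exerts no torque about it; angular momentum about the axle is conserved through the impact.
I_p = ½(159)(2.50)² = 496.9 kg·m². Taking the sense of the child's angular momentum as positive, L_{child} = m v R = (38.7)(2.38)(2.50) = 230.3 kg·m²/s.
L_i = +I_p ω_p + m v R = +(496.9)(0.983) + 230.3 = 718.7 kg·m²/s.
After sticking, I_f = I_p + m R² = 496.9 + (38.7)(2.50)² = 738.8 kg·m².
ω_f = L_i / I_f = 718.7 / 738.8 = 0.9729 rad/s.

|ω_f| ≈ 0.973 rad/s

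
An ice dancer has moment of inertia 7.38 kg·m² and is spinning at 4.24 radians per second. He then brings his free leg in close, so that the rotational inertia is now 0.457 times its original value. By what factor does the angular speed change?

ω₂/ω₁ ≈ 2.19

No external torque acts about the spin axis, so angular momentum is conserved.
I₂ = 0.457 × 7.38 = 3.373 kg·m².
ω₂/ω₁ = I₁/I₂ = 7.380 / 3.373 = 2.188.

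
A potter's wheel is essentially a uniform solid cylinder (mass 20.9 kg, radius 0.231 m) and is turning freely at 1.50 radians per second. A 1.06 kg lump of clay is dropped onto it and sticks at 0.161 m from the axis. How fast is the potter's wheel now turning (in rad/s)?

The added mass arrives with no angular momentum about the axis, and any external torque about the axis is negligible, so the system's angular momentum is conserved.
I_p = ½(20.9)(0.231)² = 0.5576 kg·m².
Added inertia Σmr² = (1.06)(0.161)² = 0.02748 kg·m²; I_f = 0.5576 + 0.02748 = 0.5851 kg·m².
ω_f = I_p ω_i / I_f = (0.5576)(1.50) / 0.5851 = 1.430 rad/s.

ω_f ≈ 1.43 rad/s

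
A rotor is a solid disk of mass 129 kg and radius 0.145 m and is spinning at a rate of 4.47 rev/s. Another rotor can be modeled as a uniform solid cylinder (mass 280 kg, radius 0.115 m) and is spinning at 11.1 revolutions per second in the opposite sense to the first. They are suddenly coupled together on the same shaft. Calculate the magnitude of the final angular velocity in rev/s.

No external torque acts about the common axis, so total angular momentum is conserved.
Moments of inertia: I_A = ½(129)(0.145)² = 1.356 kg·m²; I_B = ½(280)(0.115)² = 1.852 kg·m².
Taking A's sense as positive: L = (1.356)(4.47) − (1.852)(11.1) = -14.49 kg·m²·rev/s.
Combined I = 1.356 + 1.852 = 3.208 kg·m².
ω_f = L / I = -14.49 / 3.208 = -4.517 rev/s.

|ω_f| ≈ 4.52 rev/s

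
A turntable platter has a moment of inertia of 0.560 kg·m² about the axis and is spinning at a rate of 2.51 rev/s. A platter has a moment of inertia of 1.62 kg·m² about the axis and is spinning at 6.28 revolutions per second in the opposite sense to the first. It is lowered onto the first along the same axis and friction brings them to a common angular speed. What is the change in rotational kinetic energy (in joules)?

No external torque acts about the common axis, so total angular momentum is conserved.
Taking A's sense as positive: L = (0.5600)(2.51) − (1.620)(6.28) = -8.768 kg·m²·rev/s.
Combined I = 0.5600 + 1.620 = 2.180 kg·m².
ω_f = L / I = -8.768 / 2.180 = -4.022 rev/s.
KE_i = ½ΣIω² = 1331 J; KE_f = ½(2.180)(25.27)² = 696.1 J.

ΔKE ≈ -635 J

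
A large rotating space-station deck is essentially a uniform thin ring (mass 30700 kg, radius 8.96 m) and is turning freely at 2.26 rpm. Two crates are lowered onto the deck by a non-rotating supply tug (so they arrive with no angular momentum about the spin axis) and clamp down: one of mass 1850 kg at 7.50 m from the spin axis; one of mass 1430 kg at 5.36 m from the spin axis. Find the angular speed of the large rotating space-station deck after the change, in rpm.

No external torque acts about the spin axis; L_before = L_after.
I_p = (30700)(8.96)² = 2.465e+06 kg·m².
Added inertia Σmr² = (1850)(7.50)² + (1430)(5.36)² = 1.451e+05 kg·m²; I_f = 2.465e+06 + 1.451e+05 = 2.610e+06 kg·m².
ω_f = I_p ω_i / I_f = (2.465e+06)(2.26) / 2.610e+06 = 2.134 rpm.

ω_f ≈ 2.13 rpm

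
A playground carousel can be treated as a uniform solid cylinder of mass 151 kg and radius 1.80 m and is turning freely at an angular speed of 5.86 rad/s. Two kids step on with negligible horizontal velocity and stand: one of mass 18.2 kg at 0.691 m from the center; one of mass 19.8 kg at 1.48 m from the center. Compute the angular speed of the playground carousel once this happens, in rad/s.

The added mass arrives with no angular momentum about the center, and any external torque about the center is negligible, so the system's angular momentum is conserved.
I_p = ½(151)(1.80)² = 244.6 kg·m².
Added inertia Σmr² = (18.2)(0.691)² + (19.8)(1.48)² = 52.06 kg·m²; I_f = 244.6 + 52.06 = 296.7 kg·m².
ω_f = I_p ω_i / I_f = (244.6)(5.86) / 296.7 = 4.832 rad/s.

ω_f ≈ 4.83 rad/s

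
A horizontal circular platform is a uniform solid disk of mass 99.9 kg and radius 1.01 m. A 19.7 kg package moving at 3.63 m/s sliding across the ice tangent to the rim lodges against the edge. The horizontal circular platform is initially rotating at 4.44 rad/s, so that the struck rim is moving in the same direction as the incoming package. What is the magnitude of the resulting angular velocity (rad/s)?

|ω_f| ≈ 4.20 rad/s

The axle reaction passes through the central axle and exerts no torque about it; angular momentum about the central axle is conserved through the impact.
I_p = ½(99.9)(1.01)² = 50.95 kg·m². Taking the sense of the package's angular momentum as positive, L_{package} = m v R = (19.7)(3.63)(1.01) = 72.23 kg·m²/s.
L_i = +I_p ω_p + m v R = +(50.95)(4.44) + 72.23 = 298.5 kg·m²/s.
After sticking, I_f = I_p + m R² = 50.95 + (19.7)(1.01)² = 71.05 kg·m².
ω_f = L_i / I_f = 298.5 / 71.05 = 4.201 rad/s.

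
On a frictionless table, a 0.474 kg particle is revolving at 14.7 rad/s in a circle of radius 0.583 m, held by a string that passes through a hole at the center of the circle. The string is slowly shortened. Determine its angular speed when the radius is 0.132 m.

ω₂ ≈ 287 rad/s

The constraining force is radial, so m r² ω about the center is conserved.
ω₂ = ω₁ (r₁/r₂)² = (14.7)(0.583/0.132)² = 286.8 rad/s.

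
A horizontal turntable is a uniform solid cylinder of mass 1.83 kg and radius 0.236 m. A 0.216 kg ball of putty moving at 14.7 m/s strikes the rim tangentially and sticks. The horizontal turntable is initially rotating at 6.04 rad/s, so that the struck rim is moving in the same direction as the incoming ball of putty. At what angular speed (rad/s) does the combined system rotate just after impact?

The axle reaction passes through the axle and exerts no torque about it; angular momentum about the axle is conserved through the impact.
I_p = ½(1.83)(0.236)² = 0.05096 kg·m². Taking the sense of the ball of putty's angular momentum as positive, L_{ball} = m v R = (0.216)(14.7)(0.236) = 0.7493 kg·m²/s.
L_i = +I_p ω_p + m v R = +(0.05096)(6.04) + 0.7493 = 1.057 kg·m²/s.
After sticking, I_f = I_p + m R² = 0.05096 + (0.216)(0.236)² = 0.06299 kg·m².
ω_f = L_i / I_f = 1.057 / 0.06299 = 16.78 rad/s.

|ω_f| ≈ 16.8 rad/s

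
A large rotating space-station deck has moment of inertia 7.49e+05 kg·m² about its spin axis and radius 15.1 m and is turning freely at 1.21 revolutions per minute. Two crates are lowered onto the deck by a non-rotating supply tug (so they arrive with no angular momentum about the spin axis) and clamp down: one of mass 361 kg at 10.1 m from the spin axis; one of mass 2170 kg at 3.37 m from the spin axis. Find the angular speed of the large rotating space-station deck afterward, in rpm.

ω_f ≈ 1.12 rpm

No external torque acts about the spin axis; L_before = L_after.
Added inertia Σmr² = (361)(10.1)² + (2170)(3.37)² = 61470 kg·m²; I_f = 7.490e+05 + 61470 = 8.105e+05 kg·m².
ω_f = I_p ω_i / I_f = (7.490e+05)(1.21) / 8.105e+05 = 1.118 rpm.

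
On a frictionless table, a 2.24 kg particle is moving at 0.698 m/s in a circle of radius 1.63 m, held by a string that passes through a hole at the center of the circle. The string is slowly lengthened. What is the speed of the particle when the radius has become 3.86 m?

v₂ ≈ 0.295 m/s

The only horizontal force on the mass is along the cord (radial), so it exerts no torque about the hole and angular momentum m v r is conserved.
v₂ = v₁ r₁ / r₂ = (0.698)(1.63) / (3.86) = 0.2948 m/s.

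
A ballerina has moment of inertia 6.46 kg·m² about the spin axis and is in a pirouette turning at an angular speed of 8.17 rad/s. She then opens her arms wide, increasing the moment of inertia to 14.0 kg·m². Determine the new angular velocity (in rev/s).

ω₂ ≈ 0.600 rev/s

No external torque acts about the spin axis, so angular momentum is conserved.
ω₂ = I₁ω₁ / I₂ = (6.460)(8.17 rad/s) / (14.00) = 3.770 rad/s = 0.6000 rev/s.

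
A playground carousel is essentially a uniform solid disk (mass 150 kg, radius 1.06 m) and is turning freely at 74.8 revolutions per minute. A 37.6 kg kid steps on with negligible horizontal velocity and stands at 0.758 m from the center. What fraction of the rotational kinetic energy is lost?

No external torque acts about the center; L_before = L_after.
I_p = ½(150)(1.06)² = 84.27 kg·m².
Added inertia Σmr² = (37.6)(0.758)² = 21.60 kg·m²; I_f = 84.27 + 21.60 = 105.9 kg·m².
ω_f = I_p ω_i / I_f = (84.27)(74.8) / 105.9 = 59.54 rpm.
KE_i = ½(84.27)(7.833 rad/s)² = 2585 J; KE_f = ½(105.9)(6.235)² = 2058 J.
Fraction lost = 0.2041.

fraction ≈ 0.204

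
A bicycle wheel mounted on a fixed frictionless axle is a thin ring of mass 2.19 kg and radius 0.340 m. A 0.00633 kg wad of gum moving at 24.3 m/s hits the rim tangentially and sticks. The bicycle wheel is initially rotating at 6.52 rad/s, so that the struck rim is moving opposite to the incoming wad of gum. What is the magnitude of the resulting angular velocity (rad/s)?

|ω_f| ≈ 6.30 rad/s

About the axle the impulsive forces during the collision are internal, so angular momentum about that axis is conserved.
I_p = (2.19)(0.340)² = 0.2532 kg·m². Taking the sense of the wad of gum's angular momentum as positive, L_{wad} = m v R = (0.00633)(24.3)(0.340) = 0.05230 kg·m²/s.
L_i = −I_p ω_p + m v R = −(0.2532)(6.52) + 0.05230 = -1.598 kg·m²/s.
After sticking, I_f = I_p + m R² = 0.2532 + (0.00633)(0.340)² = 0.2539 kg·m².
ω_f = L_i / I_f = -1.598 / 0.2539 = -6.295 rad/s.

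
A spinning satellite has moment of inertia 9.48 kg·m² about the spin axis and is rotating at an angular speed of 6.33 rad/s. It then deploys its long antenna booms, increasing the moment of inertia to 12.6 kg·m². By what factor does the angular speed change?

ω₂/ω₁ ≈ 0.752

Angular momentum about the spin axis is conserved since the torque about it is zero.
ω₂/ω₁ = I₁/I₂ = 9.480 / 12.60 = 0.7524.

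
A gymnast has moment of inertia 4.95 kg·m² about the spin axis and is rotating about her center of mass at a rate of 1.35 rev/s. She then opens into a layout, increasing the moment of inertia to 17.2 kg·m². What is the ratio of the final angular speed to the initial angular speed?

ω₂/ω₁ ≈ 0.288

With no external torque about the axis, L is conserved: I₁ω₁ = I₂ω₂.
ω₂/ω₁ = I₁/I₂ = 4.950 / 17.20 = 0.2878.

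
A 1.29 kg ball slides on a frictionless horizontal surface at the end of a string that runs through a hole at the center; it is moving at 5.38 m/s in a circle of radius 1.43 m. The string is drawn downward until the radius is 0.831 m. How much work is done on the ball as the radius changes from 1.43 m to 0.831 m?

Central (radial) force ⇒ zero torque about the center ⇒ m v r is constant.
v₂ = v₁ r₁ / r₂ = (5.38)(1.43) / (0.831) = 9.258 m/s.
W = ΔKE = ½m(v₂² − v₁²) = 36.61 J.

W ≈ 36.6 J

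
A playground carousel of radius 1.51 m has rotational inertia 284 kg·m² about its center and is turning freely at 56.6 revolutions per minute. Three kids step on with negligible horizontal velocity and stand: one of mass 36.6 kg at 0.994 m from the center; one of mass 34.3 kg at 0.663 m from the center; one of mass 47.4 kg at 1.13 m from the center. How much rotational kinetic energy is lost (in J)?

No external torque acts about the center; L_before = L_after.
Added inertia Σmr² = (36.6)(0.994)² + (34.3)(0.663)² + (47.4)(1.13)² = 111.8 kg·m²; I_f = 284.0 + 111.8 = 395.8 kg·m².
ω_f = I_p ω_i / I_f = (284.0)(56.6) / 395.8 = 40.62 rpm.
KE_i = ½(284.0)(5.927 rad/s)² = 4989 J; KE_f = ½(395.8)(4.253)² = 3580 J.

energy lost ≈ 1410 J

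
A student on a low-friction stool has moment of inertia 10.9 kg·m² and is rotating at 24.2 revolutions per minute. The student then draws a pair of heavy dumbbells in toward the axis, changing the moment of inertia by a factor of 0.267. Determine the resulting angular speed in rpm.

With no external torque about the axis, L is conserved: I₁ω₁ = I₂ω₂.
I₂ = 0.267 × 10.9 = 2.910 kg·m².
ω₂ = I₁ω₁ / I₂ = (10.90)(24.2 rpm) / (2.910) = 90.64 rpm.

ω₂ ≈ 90.6 rpm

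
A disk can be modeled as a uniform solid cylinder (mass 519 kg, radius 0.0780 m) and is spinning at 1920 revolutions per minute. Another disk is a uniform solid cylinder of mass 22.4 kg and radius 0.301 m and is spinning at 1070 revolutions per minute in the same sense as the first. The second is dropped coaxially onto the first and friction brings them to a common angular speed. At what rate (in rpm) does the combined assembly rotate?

The coupling torques are internal; angular momentum about the shared axis is conserved.
Moments of inertia: I_A = ½(519)(0.0780)² = 1.579 kg·m²; I_B = ½(22.4)(0.301)² = 1.015 kg·m².
Taking A's sense as positive: L = (1.579)(1920) + (1.015)(1070) = 4117 kg·m²·rpm.
Combined I = 1.579 + 1.015 = 2.594 kg·m².
ω_f = L / I = 4117 / 2.594 = 1587 rpm.

|ω_f| ≈ 1590 rpm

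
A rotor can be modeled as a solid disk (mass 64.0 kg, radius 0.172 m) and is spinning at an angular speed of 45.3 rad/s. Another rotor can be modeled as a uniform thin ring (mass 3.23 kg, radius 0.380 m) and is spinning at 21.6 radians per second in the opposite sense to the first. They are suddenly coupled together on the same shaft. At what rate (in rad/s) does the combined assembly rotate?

No external torque acts about the common axis, so total angular momentum is conserved.
Moments of inertia: I_A = ½(64.0)(0.172)² = 0.9467 kg·m²; I_B = (3.23)(0.380)² = 0.4664 kg·m².
Taking A's sense as positive: L = (0.9467)(45.3) − (0.4664)(21.6) = 32.81 kg·m²·rad/s.
Combined I = 0.9467 + 0.4664 = 1.413 kg·m².
ω_f = L / I = 32.81 / 1.413 = 23.22 rad/s.

|ω_f| ≈ 23.2 rad/s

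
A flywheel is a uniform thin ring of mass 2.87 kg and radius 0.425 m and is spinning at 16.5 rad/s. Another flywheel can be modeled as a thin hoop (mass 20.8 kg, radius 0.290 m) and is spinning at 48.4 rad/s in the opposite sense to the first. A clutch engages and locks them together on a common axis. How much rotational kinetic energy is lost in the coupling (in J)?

The coupling torques are internal; angular momentum about the shared axis is conserved.
Moments of inertia: I_A = (2.87)(0.425)² = 0.5184 kg·m²; I_B = (20.8)(0.290)² = 1.749 kg·m².
Taking A's sense as positive: L = (0.5184)(16.5) − (1.749)(48.4) = -76.11 kg·m²·rad/s.
Combined I = 0.5184 + 1.749 = 2.268 kg·m².
ω_f = L / I = -76.11 / 2.268 = -33.56 rad/s.
KE_i = ½ΣIω² = 2119 J; KE_f = ½(2.268)(33.56)² = 1277 J.

ΔKE lost ≈ 842 J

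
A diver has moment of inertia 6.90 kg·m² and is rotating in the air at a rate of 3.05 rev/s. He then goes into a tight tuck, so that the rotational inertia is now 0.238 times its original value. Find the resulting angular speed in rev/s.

Angular momentum about the spin axis is conserved since the torque about it is zero.
I₂ = 0.238 × 6.90 = 1.642 kg·m².
ω₂ = I₁ω₁ / I₂ = (6.900)(3.05 rev/s) / (1.642) = 12.82 rev/s.

ω₂ ≈ 12.8 rev/s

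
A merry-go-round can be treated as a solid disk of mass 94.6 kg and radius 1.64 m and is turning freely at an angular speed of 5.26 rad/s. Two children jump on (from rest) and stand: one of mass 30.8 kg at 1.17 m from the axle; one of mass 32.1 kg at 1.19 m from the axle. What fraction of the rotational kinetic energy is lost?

No external torque acts about the axle; L_before = L_after.
I_p = ½(94.6)(1.64)² = 127.2 kg·m².
Added inertia Σmr² = (30.8)(1.17)² + (32.1)(1.19)² = 87.62 kg·m²; I_f = 127.2 + 87.62 = 214.8 kg·m².
ω_f = I_p ω_i / I_f = (127.2)(5.26) / 214.8 = 3.115 rad/s.
KE_i = ½(127.2)(5.260 rad/s)² = 1760 J; KE_f = ½(214.8)(3.115)² = 1042 J.
Fraction lost = 0.4078.

fraction ≈ 0.408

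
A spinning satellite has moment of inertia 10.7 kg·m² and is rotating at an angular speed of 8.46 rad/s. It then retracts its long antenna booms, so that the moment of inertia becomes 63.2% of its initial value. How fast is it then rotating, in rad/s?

ω₂ ≈ 13.4 rad/s

With no external torque about the axis, L is conserved: I₁ω₁ = I₂ω₂.
I₂ = 0.632 × 10.7 = 6.762 kg·m².
ω₂ = I₁ω₁ / I₂ = (10.70)(8.46 rad/s) / (6.762) = 13.39 rad/s.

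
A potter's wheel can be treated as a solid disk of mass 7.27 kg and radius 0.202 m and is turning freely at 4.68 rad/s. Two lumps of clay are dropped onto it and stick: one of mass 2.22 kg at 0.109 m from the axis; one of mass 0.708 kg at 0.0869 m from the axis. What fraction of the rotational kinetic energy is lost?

The added mass arrives with no angular momentum about the axis, and any external torque about the axis is negligible, so the system's angular momentum is conserved.
I_p = ½(7.27)(0.202)² = 0.1483 kg·m².
Added inertia Σmr² = (2.22)(0.109)² + (0.708)(0.0869)² = 0.03172 kg·m²; I_f = 0.1483 + 0.03172 = 0.1800 kg·m².
ω_f = I_p ω_i / I_f = (0.1483)(4.68) / 0.1800 = 3.855 rad/s.
KE_i = ½(0.1483)(4.680 rad/s)² = 1.624 J; KE_f = ½(0.1800)(3.855)² = 1.338 J.
Fraction lost = 0.1762.

fraction ≈ 0.176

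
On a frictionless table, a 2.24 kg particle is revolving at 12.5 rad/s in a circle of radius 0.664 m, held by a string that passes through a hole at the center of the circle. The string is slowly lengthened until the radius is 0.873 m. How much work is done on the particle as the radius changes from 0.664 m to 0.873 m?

The constraining force is radial, so m r² ω about the center is conserved.
ω₂ = ω₁ (r₁/r₂)² = (12.5)(0.664/0.873)² = 7.231 rad/s.
W = ΔKE = ½m(v₂² − v₁²) = -32.52 J.

W ≈ -32.5 J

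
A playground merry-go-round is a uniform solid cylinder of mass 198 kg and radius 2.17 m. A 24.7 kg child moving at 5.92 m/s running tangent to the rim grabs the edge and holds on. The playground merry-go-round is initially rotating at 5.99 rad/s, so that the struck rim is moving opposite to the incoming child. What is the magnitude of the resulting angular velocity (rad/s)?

About the axle the impulsive forces during the collision are internal, so angular momentum about that axis is conserved.
I_p = ½(198)(2.17)² = 466.2 kg·m². Taking the sense of the child's angular momentum as positive, L_{child} = m v R = (24.7)(5.92)(2.17) = 317.3 kg·m²/s.
L_i = −I_p ω_p + m v R = −(466.2)(5.99) + 317.3 = -2475 kg·m²/s.
After sticking, I_f = I_p + m R² = 466.2 + (24.7)(2.17)² = 582.5 kg·m².
ω_f = L_i / I_f = -2475 / 582.5 = -4.249 rad/s.

|ω_f| ≈ 4.25 rad/s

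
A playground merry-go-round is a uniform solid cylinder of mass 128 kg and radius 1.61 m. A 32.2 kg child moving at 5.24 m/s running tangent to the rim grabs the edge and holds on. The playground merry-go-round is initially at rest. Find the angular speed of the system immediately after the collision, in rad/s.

The axle reaction passes through the axle and exerts no torque about it; angular momentum about the axle is conserved through the impact.
I_p = ½(128)(1.61)² = 165.9 kg·m². Taking the sense of the child's angular momentum as positive, L_{child} = m v R = (32.2)(5.24)(1.61) = 271.7 kg·m²/s.
L_i = 0 + 271.7 = 271.7 kg·m²/s.
After sticking, I_f = I_p + m R² = 165.9 + (32.2)(1.61)² = 249.4 kg·m².
ω_f = L_i / I_f = 271.7 / 249.4 = 1.089 rad/s.

|ω_f| ≈ 1.09 rad/s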